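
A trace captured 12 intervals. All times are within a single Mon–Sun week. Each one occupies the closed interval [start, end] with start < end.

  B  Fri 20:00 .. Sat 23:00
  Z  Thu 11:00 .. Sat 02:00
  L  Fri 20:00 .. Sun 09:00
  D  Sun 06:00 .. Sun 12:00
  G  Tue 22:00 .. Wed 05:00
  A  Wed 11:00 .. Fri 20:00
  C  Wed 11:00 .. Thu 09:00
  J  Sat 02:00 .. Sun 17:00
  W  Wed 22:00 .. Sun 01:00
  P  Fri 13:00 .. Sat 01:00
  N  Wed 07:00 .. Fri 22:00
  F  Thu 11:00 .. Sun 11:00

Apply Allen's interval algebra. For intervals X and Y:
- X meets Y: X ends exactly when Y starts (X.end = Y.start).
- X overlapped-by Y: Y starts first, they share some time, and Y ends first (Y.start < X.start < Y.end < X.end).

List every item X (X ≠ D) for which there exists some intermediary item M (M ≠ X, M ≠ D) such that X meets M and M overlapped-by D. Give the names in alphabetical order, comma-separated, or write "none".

Target D = [Sun 06:00, Sun 12:00].
Intermediaries M with M overlapped-by D: none.
Union: none.

none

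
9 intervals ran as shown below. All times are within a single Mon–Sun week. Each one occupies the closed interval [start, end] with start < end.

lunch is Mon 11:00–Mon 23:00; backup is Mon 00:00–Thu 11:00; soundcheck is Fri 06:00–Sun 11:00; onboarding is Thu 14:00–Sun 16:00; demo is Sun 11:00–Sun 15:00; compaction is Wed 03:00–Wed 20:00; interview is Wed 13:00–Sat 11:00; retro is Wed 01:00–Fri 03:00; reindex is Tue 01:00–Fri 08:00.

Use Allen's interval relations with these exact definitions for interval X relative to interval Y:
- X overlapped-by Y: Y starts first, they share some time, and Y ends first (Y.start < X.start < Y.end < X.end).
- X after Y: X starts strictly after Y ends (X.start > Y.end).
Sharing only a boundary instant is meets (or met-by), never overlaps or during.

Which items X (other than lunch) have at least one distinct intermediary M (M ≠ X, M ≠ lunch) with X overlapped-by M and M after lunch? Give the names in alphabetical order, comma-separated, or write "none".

interview, onboarding, soundcheck

Target lunch = [Mon 11:00, Mon 23:00].
Intermediaries M with M after lunch: compaction, demo, interview, onboarding, reindex, retro, soundcheck.
Via compaction — items with X overlapped-by compaction: interview.
Via demo — items with X overlapped-by demo: none.
Via interview — items with X overlapped-by interview: onboarding, soundcheck.
Via onboarding — items with X overlapped-by onboarding: none.
Via reindex — items with X overlapped-by reindex: interview, onboarding, soundcheck.
Via retro — items with X overlapped-by retro: interview, onboarding.
Via soundcheck — items with X overlapped-by soundcheck: none.
Union: interview, onboarding, soundcheck.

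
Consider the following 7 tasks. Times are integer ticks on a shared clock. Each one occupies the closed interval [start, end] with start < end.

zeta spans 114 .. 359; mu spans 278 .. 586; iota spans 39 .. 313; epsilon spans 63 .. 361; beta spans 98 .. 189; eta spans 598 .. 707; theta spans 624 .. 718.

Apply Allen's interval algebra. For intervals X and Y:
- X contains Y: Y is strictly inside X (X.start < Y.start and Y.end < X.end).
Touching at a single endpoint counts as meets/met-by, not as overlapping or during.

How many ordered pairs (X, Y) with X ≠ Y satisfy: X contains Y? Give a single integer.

3

Checking all 42 ordered pairs for relation 'contains'; matching pairs in alphabetical order:
(epsilon, beta): epsilon contains beta ✓
(epsilon, zeta): epsilon contains zeta ✓
(iota, beta): iota contains beta ✓
Count: 3.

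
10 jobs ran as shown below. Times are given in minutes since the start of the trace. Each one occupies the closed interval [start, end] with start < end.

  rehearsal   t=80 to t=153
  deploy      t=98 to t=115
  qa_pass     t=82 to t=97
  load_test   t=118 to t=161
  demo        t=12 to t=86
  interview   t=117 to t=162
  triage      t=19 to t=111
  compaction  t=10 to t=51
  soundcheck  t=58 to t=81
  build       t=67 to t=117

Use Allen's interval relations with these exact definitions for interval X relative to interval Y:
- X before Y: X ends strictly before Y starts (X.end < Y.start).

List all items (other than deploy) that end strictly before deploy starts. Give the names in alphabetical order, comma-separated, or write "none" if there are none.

compaction, demo, qa_pass, soundcheck

Target deploy = [t=98, t=115].
build [t=67, t=117] → contains → no.
compaction [t=10, t=51] → before → yes.
demo [t=12, t=86] → before → yes.
interview [t=117, t=162] → after → no.
load_test [t=118, t=161] → after → no.
qa_pass [t=82, t=97] → before → yes.
rehearsal [t=80, t=153] → contains → no.
soundcheck [t=58, t=81] → before → yes.
triage [t=19, t=111] → overlaps → no.
Result: compaction, demo, qa_pass, soundcheck.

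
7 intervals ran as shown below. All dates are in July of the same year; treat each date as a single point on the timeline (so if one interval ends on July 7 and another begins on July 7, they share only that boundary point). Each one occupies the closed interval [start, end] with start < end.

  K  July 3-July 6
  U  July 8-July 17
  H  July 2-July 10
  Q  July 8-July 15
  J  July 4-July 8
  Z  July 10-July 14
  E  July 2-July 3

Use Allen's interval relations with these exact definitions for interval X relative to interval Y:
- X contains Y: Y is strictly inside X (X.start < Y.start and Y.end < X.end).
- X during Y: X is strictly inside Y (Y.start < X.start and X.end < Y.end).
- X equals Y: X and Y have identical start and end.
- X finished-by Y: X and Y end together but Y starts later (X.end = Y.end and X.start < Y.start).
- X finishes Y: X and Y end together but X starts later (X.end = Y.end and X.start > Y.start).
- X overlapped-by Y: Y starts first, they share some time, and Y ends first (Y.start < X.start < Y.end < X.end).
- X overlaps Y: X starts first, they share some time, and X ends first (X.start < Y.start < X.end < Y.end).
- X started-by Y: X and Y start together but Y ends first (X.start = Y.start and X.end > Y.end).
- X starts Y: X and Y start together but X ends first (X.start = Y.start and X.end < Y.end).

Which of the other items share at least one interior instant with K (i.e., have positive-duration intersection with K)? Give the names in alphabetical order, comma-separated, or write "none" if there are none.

Target K = [July 3, July 6].
E [July 2, July 3] → meets → no.
H [July 2, July 10] → contains → yes.
J [July 4, July 8] → overlapped-by → yes.
Q [July 8, July 15] → after → no.
U [July 8, July 17] → after → no.
Z [July 10, July 14] → after → no.
Result: H, J.

H, J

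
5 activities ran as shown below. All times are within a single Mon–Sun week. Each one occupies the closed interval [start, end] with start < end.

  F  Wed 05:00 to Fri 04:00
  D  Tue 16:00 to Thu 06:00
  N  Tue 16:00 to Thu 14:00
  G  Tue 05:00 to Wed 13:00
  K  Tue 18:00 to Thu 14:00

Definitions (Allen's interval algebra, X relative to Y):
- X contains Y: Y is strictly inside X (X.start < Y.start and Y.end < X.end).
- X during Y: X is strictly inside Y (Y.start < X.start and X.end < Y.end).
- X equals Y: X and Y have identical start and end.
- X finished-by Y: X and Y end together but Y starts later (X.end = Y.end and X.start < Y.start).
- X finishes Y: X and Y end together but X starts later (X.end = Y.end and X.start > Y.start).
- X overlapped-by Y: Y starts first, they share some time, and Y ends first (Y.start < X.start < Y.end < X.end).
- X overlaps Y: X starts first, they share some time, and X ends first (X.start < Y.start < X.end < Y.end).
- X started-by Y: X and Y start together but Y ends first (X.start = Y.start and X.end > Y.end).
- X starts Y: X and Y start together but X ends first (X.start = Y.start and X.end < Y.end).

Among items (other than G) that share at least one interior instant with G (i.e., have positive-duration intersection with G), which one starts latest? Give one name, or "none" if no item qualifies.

Target G = [Tue 05:00, Wed 13:00].
D [Tue 16:00, Thu 06:00] → overlapped-by → candidate.
F [Wed 05:00, Fri 04:00] → overlapped-by → candidate.
K [Tue 18:00, Thu 14:00] → overlapped-by → candidate.
N [Tue 16:00, Thu 14:00] → overlapped-by → candidate.
Among candidates, latest start is Wed 05:00 → F.

F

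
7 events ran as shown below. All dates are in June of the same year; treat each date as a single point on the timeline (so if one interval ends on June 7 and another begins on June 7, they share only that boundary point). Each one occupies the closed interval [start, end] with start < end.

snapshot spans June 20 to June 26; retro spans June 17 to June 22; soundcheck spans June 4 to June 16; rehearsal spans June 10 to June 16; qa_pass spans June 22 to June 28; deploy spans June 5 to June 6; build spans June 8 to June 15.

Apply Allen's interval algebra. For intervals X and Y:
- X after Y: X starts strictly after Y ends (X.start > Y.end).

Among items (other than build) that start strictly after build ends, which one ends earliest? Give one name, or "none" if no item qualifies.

Target build = [June 8, June 15].
deploy [June 5, June 6] → before → excluded.
qa_pass [June 22, June 28] → after → candidate.
rehearsal [June 10, June 16] → overlapped-by → excluded.
retro [June 17, June 22] → after → candidate.
snapshot [June 20, June 26] → after → candidate.
soundcheck [June 4, June 16] → contains → excluded.
Among candidates, earliest end is June 22 → retro.

retro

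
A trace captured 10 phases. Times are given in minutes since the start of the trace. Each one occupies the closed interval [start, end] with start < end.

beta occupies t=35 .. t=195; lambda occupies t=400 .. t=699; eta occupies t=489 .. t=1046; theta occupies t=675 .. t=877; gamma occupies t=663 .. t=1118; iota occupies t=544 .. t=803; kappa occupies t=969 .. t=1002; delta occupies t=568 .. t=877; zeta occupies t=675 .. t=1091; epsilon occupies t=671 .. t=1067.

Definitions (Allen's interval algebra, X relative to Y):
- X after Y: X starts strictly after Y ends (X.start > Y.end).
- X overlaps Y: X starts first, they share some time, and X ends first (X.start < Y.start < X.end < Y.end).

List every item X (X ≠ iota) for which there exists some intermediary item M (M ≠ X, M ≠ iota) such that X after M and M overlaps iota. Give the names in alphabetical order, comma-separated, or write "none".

Target iota = [t=544, t=803].
Intermediaries M with M overlaps iota: lambda.
Via lambda — items with X after lambda: kappa.
Union: kappa.

kappa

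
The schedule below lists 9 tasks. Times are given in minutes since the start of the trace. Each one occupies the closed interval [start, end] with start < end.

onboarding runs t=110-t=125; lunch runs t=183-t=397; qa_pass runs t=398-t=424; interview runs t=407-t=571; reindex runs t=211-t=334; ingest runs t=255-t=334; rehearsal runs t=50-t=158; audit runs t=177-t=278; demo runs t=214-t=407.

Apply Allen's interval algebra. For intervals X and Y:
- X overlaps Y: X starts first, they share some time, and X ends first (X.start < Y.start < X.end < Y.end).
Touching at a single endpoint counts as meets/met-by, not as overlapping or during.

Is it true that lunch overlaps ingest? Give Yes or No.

lunch = [t=183, t=397], ingest = [t=255, t=334].
Actual relation of lunch to ingest: contains.
Asked whether 'overlaps' holds → No.

No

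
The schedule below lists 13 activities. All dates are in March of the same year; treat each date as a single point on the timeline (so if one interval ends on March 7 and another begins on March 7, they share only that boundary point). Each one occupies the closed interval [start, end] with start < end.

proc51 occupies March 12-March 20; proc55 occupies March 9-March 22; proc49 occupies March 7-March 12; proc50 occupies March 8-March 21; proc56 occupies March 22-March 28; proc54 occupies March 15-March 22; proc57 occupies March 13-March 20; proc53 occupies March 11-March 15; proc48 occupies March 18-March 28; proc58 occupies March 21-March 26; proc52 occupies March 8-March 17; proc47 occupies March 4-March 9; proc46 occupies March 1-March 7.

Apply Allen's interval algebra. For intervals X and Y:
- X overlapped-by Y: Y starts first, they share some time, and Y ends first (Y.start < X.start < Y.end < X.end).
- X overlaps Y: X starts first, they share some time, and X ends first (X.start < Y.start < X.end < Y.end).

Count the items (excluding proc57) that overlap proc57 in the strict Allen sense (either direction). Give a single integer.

4

Target proc57 = [March 13, March 20].
proc46 [March 1, March 7] → before → no.
proc47 [March 4, March 9] → before → no.
proc48 [March 18, March 28] → overlapped-by → counts.
proc49 [March 7, March 12] → before → no.
proc50 [March 8, March 21] → contains → no.
proc51 [March 12, March 20] → finished-by → no.
proc52 [March 8, March 17] → overlaps → counts.
proc53 [March 11, March 15] → overlaps → counts.
proc54 [March 15, March 22] → overlapped-by → counts.
proc55 [March 9, March 22] → contains → no.
proc56 [March 22, March 28] → after → no.
proc58 [March 21, March 26] → after → no.
Total: 4.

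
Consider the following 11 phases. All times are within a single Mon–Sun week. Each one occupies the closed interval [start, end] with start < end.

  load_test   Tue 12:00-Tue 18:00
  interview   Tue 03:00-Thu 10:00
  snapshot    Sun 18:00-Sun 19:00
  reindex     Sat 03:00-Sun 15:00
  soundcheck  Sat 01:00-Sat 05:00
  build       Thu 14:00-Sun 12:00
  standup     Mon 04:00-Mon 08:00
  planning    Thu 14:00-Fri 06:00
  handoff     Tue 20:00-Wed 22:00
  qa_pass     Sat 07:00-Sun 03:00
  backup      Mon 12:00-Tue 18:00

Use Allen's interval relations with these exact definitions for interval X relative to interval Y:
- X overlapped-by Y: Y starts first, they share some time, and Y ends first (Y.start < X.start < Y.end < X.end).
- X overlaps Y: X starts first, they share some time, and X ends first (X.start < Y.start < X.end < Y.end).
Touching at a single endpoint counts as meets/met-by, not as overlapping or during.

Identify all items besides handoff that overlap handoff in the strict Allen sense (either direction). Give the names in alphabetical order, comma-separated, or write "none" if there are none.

Target handoff = [Tue 20:00, Wed 22:00].
backup [Mon 12:00, Tue 18:00] → before → no.
build [Thu 14:00, Sun 12:00] → after → no.
interview [Tue 03:00, Thu 10:00] → contains → no.
load_test [Tue 12:00, Tue 18:00] → before → no.
planning [Thu 14:00, Fri 06:00] → after → no.
qa_pass [Sat 07:00, Sun 03:00] → after → no.
reindex [Sat 03:00, Sun 15:00] → after → no.
snapshot [Sun 18:00, Sun 19:00] → after → no.
soundcheck [Sat 01:00, Sat 05:00] → after → no.
standup [Mon 04:00, Mon 08:00] → before → no.
Result: none.

none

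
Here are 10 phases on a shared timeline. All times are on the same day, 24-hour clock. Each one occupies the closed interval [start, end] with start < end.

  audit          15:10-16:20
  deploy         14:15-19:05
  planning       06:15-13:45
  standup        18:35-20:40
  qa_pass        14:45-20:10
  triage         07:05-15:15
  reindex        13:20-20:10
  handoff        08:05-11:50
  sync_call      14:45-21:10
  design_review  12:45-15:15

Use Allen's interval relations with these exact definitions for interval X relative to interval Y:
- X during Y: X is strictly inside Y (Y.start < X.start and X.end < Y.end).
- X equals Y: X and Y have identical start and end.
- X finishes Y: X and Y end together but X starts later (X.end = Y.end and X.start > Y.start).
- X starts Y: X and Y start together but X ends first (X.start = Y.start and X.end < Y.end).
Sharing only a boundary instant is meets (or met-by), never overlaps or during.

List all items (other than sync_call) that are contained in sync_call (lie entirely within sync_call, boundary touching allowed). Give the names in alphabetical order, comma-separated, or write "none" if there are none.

Target sync_call = [14:45, 21:10].
audit [15:10, 16:20] → during → yes.
deploy [14:15, 19:05] → overlaps → no.
design_review [12:45, 15:15] → overlaps → no.
handoff [08:05, 11:50] → before → no.
planning [06:15, 13:45] → before → no.
qa_pass [14:45, 20:10] → starts → yes.
reindex [13:20, 20:10] → overlaps → no.
standup [18:35, 20:40] → during → yes.
triage [07:05, 15:15] → overlaps → no.
Result: audit, qa_pass, standup.

audit, qa_pass, standup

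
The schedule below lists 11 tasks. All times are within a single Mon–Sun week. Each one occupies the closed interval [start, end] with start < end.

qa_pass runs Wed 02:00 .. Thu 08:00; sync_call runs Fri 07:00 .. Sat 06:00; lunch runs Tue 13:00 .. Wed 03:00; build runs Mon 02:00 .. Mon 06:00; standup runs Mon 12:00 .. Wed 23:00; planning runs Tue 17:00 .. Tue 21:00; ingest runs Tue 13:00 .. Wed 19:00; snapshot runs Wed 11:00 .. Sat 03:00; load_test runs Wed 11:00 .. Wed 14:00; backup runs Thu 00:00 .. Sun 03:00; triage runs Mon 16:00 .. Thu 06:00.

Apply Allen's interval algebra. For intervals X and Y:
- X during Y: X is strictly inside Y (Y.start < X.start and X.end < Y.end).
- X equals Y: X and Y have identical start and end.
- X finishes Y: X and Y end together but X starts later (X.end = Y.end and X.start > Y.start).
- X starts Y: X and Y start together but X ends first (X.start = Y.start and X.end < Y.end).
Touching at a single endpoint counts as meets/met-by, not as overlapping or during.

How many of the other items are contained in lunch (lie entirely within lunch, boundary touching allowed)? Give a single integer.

Target lunch = [Tue 13:00, Wed 03:00].
backup [Thu 00:00, Sun 03:00] → after → no.
build [Mon 02:00, Mon 06:00] → before → no.
ingest [Tue 13:00, Wed 19:00] → started-by → no.
load_test [Wed 11:00, Wed 14:00] → after → no.
planning [Tue 17:00, Tue 21:00] → during → counts.
qa_pass [Wed 02:00, Thu 08:00] → overlapped-by → no.
snapshot [Wed 11:00, Sat 03:00] → after → no.
standup [Mon 12:00, Wed 23:00] → contains → no.
sync_call [Fri 07:00, Sat 06:00] → after → no.
triage [Mon 16:00, Thu 06:00] → contains → no.
Total: 1.

1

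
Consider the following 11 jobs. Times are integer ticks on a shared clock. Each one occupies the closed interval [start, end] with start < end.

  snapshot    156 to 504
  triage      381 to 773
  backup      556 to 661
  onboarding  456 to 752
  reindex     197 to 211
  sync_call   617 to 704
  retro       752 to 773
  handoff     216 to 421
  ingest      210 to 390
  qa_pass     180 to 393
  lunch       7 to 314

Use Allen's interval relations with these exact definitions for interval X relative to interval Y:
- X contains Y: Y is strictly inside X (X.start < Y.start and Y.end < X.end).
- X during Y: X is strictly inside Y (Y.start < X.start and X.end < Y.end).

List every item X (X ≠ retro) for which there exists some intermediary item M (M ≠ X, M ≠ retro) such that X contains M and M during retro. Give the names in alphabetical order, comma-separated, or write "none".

Target retro = [752, 773].
Intermediaries M with M during retro: none.
Union: none.

none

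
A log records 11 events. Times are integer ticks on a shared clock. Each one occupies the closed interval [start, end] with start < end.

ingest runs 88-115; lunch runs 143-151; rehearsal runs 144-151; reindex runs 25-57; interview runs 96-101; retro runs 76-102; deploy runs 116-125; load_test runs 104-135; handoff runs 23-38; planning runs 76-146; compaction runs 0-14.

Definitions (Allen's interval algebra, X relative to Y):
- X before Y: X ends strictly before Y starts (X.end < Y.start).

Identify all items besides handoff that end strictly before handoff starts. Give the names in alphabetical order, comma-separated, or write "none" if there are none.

compaction

Target handoff = [23, 38].
compaction [0, 14] → before → yes.
deploy [116, 125] → after → no.
ingest [88, 115] → after → no.
interview [96, 101] → after → no.
load_test [104, 135] → after → no.
lunch [143, 151] → after → no.
planning [76, 146] → after → no.
rehearsal [144, 151] → after → no.
reindex [25, 57] → overlapped-by → no.
retro [76, 102] → after → no.
Result: compaction.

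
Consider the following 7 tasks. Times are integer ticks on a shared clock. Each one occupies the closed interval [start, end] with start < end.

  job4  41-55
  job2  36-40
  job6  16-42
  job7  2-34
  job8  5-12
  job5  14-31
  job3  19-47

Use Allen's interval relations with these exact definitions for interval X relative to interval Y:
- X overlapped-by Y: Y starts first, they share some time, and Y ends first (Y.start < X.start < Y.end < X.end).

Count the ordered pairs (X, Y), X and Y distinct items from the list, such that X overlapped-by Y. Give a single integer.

7

Checking all 42 ordered pairs for relation 'overlapped-by'; matching pairs in alphabetical order:
(job3, job5): job3 overlapped-by job5 ✓
(job3, job6): job3 overlapped-by job6 ✓
(job3, job7): job3 overlapped-by job7 ✓
(job4, job3): job4 overlapped-by job3 ✓
(job4, job6): job4 overlapped-by job6 ✓
(job6, job5): job6 overlapped-by job5 ✓
(job6, job7): job6 overlapped-by job7 ✓
Count: 7.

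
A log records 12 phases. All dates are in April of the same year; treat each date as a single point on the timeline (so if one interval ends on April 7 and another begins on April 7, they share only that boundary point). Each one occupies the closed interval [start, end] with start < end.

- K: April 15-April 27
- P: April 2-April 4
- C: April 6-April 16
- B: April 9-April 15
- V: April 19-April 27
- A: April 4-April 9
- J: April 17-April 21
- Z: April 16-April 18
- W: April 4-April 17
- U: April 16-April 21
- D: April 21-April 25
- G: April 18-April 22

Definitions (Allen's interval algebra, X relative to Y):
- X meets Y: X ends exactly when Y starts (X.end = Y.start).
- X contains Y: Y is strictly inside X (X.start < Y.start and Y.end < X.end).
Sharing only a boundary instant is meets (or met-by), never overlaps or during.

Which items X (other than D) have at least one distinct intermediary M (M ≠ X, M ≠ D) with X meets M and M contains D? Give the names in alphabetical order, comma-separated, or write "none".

B

Target D = [April 21, April 25].
Intermediaries M with M contains D: K, V.
Via K — items with X meets K: B.
Via V — items with X meets V: none.
Union: B.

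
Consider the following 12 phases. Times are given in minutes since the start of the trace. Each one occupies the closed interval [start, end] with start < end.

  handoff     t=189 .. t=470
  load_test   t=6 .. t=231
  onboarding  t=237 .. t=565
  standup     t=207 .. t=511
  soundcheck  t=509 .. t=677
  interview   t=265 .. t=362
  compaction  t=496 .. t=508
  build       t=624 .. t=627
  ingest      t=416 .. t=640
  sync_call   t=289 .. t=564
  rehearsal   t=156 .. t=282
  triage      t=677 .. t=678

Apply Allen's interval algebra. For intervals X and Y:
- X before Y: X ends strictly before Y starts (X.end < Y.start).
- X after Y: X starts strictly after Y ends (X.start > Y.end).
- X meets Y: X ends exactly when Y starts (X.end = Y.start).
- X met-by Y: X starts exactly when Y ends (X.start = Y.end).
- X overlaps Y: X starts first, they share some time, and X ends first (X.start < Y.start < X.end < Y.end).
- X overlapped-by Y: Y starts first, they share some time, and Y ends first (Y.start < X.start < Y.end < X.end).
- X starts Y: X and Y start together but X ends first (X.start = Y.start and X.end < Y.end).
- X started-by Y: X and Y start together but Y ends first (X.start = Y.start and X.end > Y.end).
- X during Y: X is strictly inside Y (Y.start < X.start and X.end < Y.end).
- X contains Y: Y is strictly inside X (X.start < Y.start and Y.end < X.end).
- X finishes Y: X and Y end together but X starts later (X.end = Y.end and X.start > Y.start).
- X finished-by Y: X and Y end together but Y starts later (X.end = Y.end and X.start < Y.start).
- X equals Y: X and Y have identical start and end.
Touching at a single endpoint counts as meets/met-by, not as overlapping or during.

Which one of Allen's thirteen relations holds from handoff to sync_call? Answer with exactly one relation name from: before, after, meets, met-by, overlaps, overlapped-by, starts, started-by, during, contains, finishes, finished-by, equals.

overlaps

handoff = [t=189, t=470]; sync_call = [t=289, t=564].
Compare endpoints: handoff.start < sync_call.start, handoff.start < sync_call.end, handoff.end > sync_call.start, handoff.end < sync_call.end.
That pattern is 'overlaps'.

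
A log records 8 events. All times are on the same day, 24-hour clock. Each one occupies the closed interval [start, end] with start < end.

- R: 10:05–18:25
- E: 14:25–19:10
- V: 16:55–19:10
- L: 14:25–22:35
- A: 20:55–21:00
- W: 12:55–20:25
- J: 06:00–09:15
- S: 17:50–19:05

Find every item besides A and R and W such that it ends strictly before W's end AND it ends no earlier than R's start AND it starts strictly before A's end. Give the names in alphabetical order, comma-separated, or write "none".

E, S, V

Conditions: its end is strictly before W's end (X.end < 20:25) AND its end is no earlier than R's start (X.end >= 10:05) AND its start is strictly before A's end (X.start < 21:00).
E: end 19:10 < 20:25? ✓; end 19:10 >= 10:05? ✓; start 14:25 < 21:00? ✓ → yes.
J: end 09:15 < 20:25? ✓; end 09:15 >= 10:05? ✗; start 06:00 < 21:00? ✓ → no.
L: end 22:35 < 20:25? ✗; end 22:35 >= 10:05? ✓; start 14:25 < 21:00? ✓ → no.
S: end 19:05 < 20:25? ✓; end 19:05 >= 10:05? ✓; start 17:50 < 21:00? ✓ → yes.
V: end 19:10 < 20:25? ✓; end 19:10 >= 10:05? ✓; start 16:55 < 21:00? ✓ → yes.
Result: E, S, V.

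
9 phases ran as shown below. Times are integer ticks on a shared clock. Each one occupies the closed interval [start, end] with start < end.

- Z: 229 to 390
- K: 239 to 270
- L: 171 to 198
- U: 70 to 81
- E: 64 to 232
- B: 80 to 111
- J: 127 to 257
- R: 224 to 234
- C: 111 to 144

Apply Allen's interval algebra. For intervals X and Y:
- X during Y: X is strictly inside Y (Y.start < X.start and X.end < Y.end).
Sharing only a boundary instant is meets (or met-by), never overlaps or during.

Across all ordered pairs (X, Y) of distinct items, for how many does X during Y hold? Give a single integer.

7

Checking all 72 ordered pairs for relation 'during'; matching pairs in alphabetical order:
(B, E): B during E ✓
(C, E): C during E ✓
(K, Z): K during Z ✓
(L, E): L during E ✓
(L, J): L during J ✓
(R, J): R during J ✓
(U, E): U during E ✓
Count: 7.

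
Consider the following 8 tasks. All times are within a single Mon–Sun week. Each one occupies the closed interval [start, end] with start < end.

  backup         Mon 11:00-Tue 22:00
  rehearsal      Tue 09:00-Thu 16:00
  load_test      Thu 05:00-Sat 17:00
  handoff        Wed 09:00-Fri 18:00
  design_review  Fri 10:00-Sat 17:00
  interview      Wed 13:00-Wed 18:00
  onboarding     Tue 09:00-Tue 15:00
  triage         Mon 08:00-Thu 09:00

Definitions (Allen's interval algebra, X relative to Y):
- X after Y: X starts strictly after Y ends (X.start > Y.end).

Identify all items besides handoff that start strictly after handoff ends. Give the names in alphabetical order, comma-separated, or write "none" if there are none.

none

Target handoff = [Wed 09:00, Fri 18:00].
backup [Mon 11:00, Tue 22:00] → before → no.
design_review [Fri 10:00, Sat 17:00] → overlapped-by → no.
interview [Wed 13:00, Wed 18:00] → during → no.
load_test [Thu 05:00, Sat 17:00] → overlapped-by → no.
onboarding [Tue 09:00, Tue 15:00] → before → no.
rehearsal [Tue 09:00, Thu 16:00] → overlaps → no.
triage [Mon 08:00, Thu 09:00] → overlaps → no.
Result: none.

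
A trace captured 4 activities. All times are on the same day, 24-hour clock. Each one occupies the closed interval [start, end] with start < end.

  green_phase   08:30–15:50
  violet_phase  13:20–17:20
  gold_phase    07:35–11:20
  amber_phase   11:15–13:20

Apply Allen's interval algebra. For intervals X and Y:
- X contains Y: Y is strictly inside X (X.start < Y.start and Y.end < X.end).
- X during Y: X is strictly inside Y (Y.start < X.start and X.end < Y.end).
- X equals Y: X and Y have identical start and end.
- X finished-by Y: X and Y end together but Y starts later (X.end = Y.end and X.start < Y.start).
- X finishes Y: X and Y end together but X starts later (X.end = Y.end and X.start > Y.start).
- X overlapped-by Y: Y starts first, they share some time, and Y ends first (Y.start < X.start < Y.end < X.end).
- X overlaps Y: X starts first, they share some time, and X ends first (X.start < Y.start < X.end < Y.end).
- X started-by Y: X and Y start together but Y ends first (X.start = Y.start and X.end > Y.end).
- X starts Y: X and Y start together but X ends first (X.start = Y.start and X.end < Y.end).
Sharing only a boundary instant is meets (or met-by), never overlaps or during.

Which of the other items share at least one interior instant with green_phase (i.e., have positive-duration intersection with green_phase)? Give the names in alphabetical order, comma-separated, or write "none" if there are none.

amber_phase, gold_phase, violet_phase

Target green_phase = [08:30, 15:50].
amber_phase [11:15, 13:20] → during → yes.
gold_phase [07:35, 11:20] → overlaps → yes.
violet_phase [13:20, 17:20] → overlapped-by → yes.
Result: amber_phase, gold_phase, violet_phase.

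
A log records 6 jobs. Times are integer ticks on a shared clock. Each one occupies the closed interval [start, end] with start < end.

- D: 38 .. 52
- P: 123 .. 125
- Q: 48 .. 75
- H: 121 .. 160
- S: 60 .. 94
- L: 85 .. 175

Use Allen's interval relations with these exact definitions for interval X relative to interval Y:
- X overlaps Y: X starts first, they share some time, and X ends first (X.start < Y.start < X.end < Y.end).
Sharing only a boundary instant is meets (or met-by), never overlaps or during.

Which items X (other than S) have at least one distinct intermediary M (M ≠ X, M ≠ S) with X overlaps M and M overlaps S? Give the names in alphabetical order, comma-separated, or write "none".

D

Target S = [60, 94].
Intermediaries M with M overlaps S: Q.
Via Q — items with X overlaps Q: D.
Union: D.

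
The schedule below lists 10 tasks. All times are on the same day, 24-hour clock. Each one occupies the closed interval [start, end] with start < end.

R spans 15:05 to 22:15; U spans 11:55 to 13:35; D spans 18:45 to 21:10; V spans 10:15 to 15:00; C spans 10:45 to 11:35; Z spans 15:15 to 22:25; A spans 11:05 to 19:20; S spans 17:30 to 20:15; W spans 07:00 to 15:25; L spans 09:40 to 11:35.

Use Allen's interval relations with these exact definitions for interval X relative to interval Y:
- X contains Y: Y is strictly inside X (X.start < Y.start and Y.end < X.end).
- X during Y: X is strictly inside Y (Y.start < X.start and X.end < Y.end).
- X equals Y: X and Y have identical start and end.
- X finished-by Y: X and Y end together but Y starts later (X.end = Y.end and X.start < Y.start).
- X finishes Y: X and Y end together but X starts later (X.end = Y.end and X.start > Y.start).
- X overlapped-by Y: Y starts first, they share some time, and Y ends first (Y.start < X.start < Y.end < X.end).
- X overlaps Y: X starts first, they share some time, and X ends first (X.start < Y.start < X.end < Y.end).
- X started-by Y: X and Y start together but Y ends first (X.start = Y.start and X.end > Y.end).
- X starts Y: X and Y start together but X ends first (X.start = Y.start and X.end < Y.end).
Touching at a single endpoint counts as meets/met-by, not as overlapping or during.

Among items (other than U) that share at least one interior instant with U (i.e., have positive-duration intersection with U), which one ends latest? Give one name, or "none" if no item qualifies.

Target U = [11:55, 13:35].
A [11:05, 19:20] → contains → candidate.
C [10:45, 11:35] → before → excluded.
D [18:45, 21:10] → after → excluded.
L [09:40, 11:35] → before → excluded.
R [15:05, 22:15] → after → excluded.
S [17:30, 20:15] → after → excluded.
V [10:15, 15:00] → contains → candidate.
W [07:00, 15:25] → contains → candidate.
Z [15:15, 22:25] → after → excluded.
Among candidates, latest end is 19:20 → A.

A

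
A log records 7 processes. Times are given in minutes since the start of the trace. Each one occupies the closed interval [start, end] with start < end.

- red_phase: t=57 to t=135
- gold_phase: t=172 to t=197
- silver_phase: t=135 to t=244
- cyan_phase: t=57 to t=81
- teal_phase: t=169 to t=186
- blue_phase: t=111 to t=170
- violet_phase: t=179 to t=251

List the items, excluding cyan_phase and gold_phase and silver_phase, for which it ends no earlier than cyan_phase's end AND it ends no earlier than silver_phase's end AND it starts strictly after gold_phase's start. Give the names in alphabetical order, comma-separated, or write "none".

Conditions: its end is no earlier than cyan_phase's end (X.end >= t=81) AND its end is no earlier than silver_phase's end (X.end >= t=244) AND its start is strictly after gold_phase's start (X.start > t=172).
blue_phase: end t=170 >= t=81? ✓; end t=170 >= t=244? ✗; start t=111 > t=172? ✗ → no.
red_phase: end t=135 >= t=81? ✓; end t=135 >= t=244? ✗; start t=57 > t=172? ✗ → no.
teal_phase: end t=186 >= t=81? ✓; end t=186 >= t=244? ✗; start t=169 > t=172? ✗ → no.
violet_phase: end t=251 >= t=81? ✓; end t=251 >= t=244? ✓; start t=179 > t=172? ✓ → yes.
Result: violet_phase.

violet_phase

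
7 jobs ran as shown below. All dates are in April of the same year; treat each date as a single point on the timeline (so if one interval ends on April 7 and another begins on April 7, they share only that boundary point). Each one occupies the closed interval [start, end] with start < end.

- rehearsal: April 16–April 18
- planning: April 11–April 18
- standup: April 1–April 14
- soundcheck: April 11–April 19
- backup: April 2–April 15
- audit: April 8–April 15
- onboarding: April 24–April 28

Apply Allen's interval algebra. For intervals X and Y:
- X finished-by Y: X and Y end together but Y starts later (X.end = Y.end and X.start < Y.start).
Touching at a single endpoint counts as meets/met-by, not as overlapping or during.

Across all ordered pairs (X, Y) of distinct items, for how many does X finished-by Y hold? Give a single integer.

2

Checking all 42 ordered pairs for relation 'finished-by'; matching pairs in alphabetical order:
(backup, audit): backup finished-by audit ✓
(planning, rehearsal): planning finished-by rehearsal ✓
Count: 2.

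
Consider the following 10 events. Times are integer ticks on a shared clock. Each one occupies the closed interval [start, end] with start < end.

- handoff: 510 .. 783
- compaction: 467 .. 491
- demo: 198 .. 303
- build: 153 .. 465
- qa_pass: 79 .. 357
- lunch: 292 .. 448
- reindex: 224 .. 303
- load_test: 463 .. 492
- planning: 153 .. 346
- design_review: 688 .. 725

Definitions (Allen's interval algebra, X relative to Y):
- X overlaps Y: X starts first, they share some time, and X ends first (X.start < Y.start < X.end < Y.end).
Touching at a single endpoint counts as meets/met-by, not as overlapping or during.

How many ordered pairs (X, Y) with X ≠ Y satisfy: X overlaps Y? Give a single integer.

6

Checking all 90 ordered pairs for relation 'overlaps'; matching pairs in alphabetical order:
(build, load_test): build overlaps load_test ✓
(demo, lunch): demo overlaps lunch ✓
(planning, lunch): planning overlaps lunch ✓
(qa_pass, build): qa_pass overlaps build ✓
(qa_pass, lunch): qa_pass overlaps lunch ✓
(reindex, lunch): reindex overlaps lunch ✓
Count: 6.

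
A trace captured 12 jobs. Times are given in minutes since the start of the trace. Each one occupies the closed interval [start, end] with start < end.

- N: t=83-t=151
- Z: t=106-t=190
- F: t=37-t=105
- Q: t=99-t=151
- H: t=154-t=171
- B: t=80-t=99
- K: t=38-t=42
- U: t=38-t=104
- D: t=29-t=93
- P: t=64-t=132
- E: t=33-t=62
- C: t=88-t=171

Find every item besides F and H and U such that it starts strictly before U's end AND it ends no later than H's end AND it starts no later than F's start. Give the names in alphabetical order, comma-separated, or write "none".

D, E

Conditions: its start is strictly before U's end (X.start < t=104) AND its end is no later than H's end (X.end <= t=171) AND its start is no later than F's start (X.start <= t=37).
B: start t=80 < t=104? ✓; end t=99 <= t=171? ✓; start t=80 <= t=37? ✗ → no.
C: start t=88 < t=104? ✓; end t=171 <= t=171? ✓; start t=88 <= t=37? ✗ → no.
D: start t=29 < t=104? ✓; end t=93 <= t=171? ✓; start t=29 <= t=37? ✓ → yes.
E: start t=33 < t=104? ✓; end t=62 <= t=171? ✓; start t=33 <= t=37? ✓ → yes.
K: start t=38 < t=104? ✓; end t=42 <= t=171? ✓; start t=38 <= t=37? ✗ → no.
N: start t=83 < t=104? ✓; end t=151 <= t=171? ✓; start t=83 <= t=37? ✗ → no.
P: start t=64 < t=104? ✓; end t=132 <= t=171? ✓; start t=64 <= t=37? ✗ → no.
Q: start t=99 < t=104? ✓; end t=151 <= t=171? ✓; start t=99 <= t=37? ✗ → no.
Z: start t=106 < t=104? ✗; end t=190 <= t=171? ✗; start t=106 <= t=37? ✗ → no.
Result: D, E.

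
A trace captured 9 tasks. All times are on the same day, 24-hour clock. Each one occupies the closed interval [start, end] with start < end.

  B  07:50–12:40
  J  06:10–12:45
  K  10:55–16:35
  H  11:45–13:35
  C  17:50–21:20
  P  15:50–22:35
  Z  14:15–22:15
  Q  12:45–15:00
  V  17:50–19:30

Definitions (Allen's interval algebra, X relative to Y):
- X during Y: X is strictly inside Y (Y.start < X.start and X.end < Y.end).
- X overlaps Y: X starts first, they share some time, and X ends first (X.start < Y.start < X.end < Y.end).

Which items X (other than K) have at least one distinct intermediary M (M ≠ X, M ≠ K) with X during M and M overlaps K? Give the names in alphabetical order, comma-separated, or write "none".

Target K = [10:55, 16:35].
Intermediaries M with M overlaps K: B, J.
Via B — items with X during B: none.
Via J — items with X during J: B.
Union: B.

B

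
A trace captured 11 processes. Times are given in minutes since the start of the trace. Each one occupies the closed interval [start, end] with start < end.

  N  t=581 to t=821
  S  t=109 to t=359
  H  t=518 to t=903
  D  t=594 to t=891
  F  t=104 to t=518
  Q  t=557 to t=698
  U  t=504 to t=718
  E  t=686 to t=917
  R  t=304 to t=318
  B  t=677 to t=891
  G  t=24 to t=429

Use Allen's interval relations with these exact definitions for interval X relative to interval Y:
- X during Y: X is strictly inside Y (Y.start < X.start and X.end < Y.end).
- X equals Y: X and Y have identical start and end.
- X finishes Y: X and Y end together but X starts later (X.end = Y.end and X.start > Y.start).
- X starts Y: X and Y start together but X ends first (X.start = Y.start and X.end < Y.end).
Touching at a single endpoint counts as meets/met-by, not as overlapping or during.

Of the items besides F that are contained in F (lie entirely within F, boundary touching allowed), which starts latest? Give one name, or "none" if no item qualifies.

Target F = [t=104, t=518].
B [t=677, t=891] → after → excluded.
D [t=594, t=891] → after → excluded.
E [t=686, t=917] → after → excluded.
G [t=24, t=429] → overlaps → excluded.
H [t=518, t=903] → met-by → excluded.
N [t=581, t=821] → after → excluded.
Q [t=557, t=698] → after → excluded.
R [t=304, t=318] → during → candidate.
S [t=109, t=359] → during → candidate.
U [t=504, t=718] → overlapped-by → excluded.
Among candidates, latest start is t=304 → R.

R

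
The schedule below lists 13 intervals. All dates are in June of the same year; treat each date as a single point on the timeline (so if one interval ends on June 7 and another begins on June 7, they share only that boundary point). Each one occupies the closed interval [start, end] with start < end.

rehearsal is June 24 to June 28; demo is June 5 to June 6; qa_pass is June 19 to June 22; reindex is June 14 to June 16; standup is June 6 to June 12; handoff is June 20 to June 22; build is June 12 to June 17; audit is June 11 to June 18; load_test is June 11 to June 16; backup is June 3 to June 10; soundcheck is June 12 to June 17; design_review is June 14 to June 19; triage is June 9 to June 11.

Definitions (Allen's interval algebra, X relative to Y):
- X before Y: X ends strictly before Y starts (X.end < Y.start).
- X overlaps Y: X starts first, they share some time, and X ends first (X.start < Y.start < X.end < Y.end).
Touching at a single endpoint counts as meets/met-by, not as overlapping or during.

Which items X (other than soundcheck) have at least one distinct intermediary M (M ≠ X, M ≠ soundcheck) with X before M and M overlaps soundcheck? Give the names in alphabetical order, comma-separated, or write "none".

Target soundcheck = [June 12, June 17].
Intermediaries M with M overlaps soundcheck: load_test.
Via load_test — items with X before load_test: backup, demo.
Union: backup, demo.

backup, demo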